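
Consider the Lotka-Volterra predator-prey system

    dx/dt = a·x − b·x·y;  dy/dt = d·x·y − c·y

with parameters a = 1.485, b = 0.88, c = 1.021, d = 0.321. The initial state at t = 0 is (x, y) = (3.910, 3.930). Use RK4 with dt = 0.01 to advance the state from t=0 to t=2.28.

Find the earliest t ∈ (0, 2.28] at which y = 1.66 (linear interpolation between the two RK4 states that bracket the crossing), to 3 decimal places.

t=0.000: state=(3.910, 3.930)
step 1 (dt=0.01): k1=(-7.716, 0.920), k2=(-7.656, 0.872), k3=(-7.655, 0.873), k4=(-7.594, 0.825); state += dt/6·(k1+2k2+2k3+k4)
t=0.010: state=(3.833, 3.939)
t=0.020: state=(3.758, 3.947)
t=0.030: state=(3.684, 3.953)
continuing one RK4 step at a time; state shown every 10 steps (Δt=0.1):
t=0.100: state=(3.201, 3.976)
t=0.200: state=(2.620, 3.941)
t=0.300: state=(2.157, 3.840)
t=0.400: state=(1.796, 3.694)
t=0.500: state=(1.517, 3.517)
t=0.600: state=(1.302, 3.322)
t=0.700: state=(1.138, 3.119)
t=0.800: state=(1.012, 2.915)
t=0.900: state=(0.917, 2.715)
t=1.000: state=(0.845, 2.521)
t=1.100: state=(0.791, 2.337)
t=1.200: state=(0.753, 2.163)
t=1.300: state=(0.728, 2.000)
t=1.400: state=(0.713, 1.848)
t=1.500: state=(0.707, 1.707)
t=1.530: state=(0.707, 1.667)
next step: t=1.540: state=(0.707, 1.654) — y has crossed 1.66
linear interpolation between t=1.530 (1.66693) and t=1.540 (1.65375) → t≈1.535

t = 1.535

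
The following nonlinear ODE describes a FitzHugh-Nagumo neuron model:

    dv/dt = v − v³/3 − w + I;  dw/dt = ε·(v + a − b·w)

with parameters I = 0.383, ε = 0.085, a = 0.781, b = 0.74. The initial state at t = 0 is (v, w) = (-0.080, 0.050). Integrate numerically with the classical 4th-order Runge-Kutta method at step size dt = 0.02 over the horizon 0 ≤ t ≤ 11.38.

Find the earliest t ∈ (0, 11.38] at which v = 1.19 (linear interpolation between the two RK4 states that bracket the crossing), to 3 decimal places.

t=0.000: state=(-0.080, 0.050)
step 1 (dt=0.02): k1=(0.253, 0.056), k2=(0.255, 0.057), k3=(0.255, 0.057), k4=(0.257, 0.057); state += dt/6·(k1+2k2+2k3+k4)
t=0.020: state=(-0.075, 0.051)
t=0.040: state=(-0.070, 0.052)
t=0.060: state=(-0.064, 0.053)
continuing one RK4 step at a time; state shown every 25 steps (Δt=0.5):
t=0.500: state=(0.075, 0.081)
t=1.000: state=(0.308, 0.119)
t=1.500: state=(0.642, 0.167)
t=2.000: state=(1.051, 0.230)
t=2.160: state=(1.178, 0.253)
next step: t=2.180: state=(1.193, 0.257) — v has crossed 1.19
linear interpolation between t=2.160 (1.17774) and t=2.180 (1.19290) → t≈2.176

t = 2.176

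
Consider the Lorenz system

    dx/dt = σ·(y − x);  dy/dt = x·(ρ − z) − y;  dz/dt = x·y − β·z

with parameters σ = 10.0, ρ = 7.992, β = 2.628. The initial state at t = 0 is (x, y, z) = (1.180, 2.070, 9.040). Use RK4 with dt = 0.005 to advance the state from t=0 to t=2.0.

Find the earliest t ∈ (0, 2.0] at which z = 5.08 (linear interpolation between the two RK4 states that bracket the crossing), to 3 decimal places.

t=0.000: state=(1.180, 2.070, 9.040)
step 1 (dt=0.005): k1=(8.900, -3.307, -21.315), k2=(8.595, -3.258, -21.138), k3=(8.604, -3.258, -21.141), k4=(8.307, -3.206, -20.968); state += dt/6·(k1+2k2+2k3+k4)
t=0.005: state=(1.223, 2.054, 8.934)
t=0.010: state=(1.263, 2.038, 8.830)
t=0.015: state=(1.301, 2.023, 8.728)
continuing one RK4 step at a time; state shown every 20 steps (Δt=0.1):
t=0.100: state=(1.654, 1.870, 7.203)
t=0.200: state=(1.805, 1.945, 5.827)
t=0.270: state=(1.925, 2.135, 5.091)
next step: t=0.275: state=(1.935, 2.153, 5.045) — z has crossed 5.08
linear interpolation between t=0.270 (5.09061) and t=0.275 (5.04471) → t≈0.271

t = 0.271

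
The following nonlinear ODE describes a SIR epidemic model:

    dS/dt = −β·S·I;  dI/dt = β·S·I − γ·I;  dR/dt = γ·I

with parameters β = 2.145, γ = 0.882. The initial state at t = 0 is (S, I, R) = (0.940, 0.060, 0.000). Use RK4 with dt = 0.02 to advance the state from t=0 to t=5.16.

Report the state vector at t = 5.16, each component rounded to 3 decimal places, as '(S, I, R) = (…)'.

t=0.000: state=(0.940, 0.060, 0.000)
step 1 (dt=0.02): k1=(-0.121, 0.068, 0.053), k2=(-0.122, 0.069, 0.054), k3=(-0.122, 0.069, 0.054), k4=(-0.123, 0.069, 0.054); state += dt/6·(k1+2k2+2k3+k4)
t=0.020: state=(0.938, 0.061, 0.001)
t=0.040: state=(0.935, 0.063, 0.002)
t=0.060: state=(0.933, 0.064, 0.003)
continuing one RK4 step at a time; state shown every 10 steps (Δt=0.2):
t=0.200: state=(0.913, 0.075, 0.012)
t=0.400: state=(0.881, 0.092, 0.027)
t=0.600: state=(0.844, 0.112, 0.045)
t=0.800: state=(0.800, 0.134, 0.066)
t=1.000: state=(0.752, 0.156, 0.092)
t=1.200: state=(0.700, 0.179, 0.121)
t=1.400: state=(0.645, 0.200, 0.155)
t=1.600: state=(0.590, 0.219, 0.192)
t=1.800: state=(0.535, 0.233, 0.232)
t=2.000: state=(0.483, 0.243, 0.274)
t=2.200: state=(0.435, 0.248, 0.317)
t=2.400: state=(0.391, 0.248, 0.361)
t=2.600: state=(0.352, 0.244, 0.404)
t=2.800: state=(0.317, 0.236, 0.447)
t=3.000: state=(0.287, 0.225, 0.488)
t=3.200: state=(0.261, 0.212, 0.526)
t=3.400: state=(0.239, 0.198, 0.562)
t=3.600: state=(0.221, 0.183, 0.596)
t=3.800: state=(0.205, 0.168, 0.627)
t=4.000: state=(0.191, 0.154, 0.655)
t=4.200: state=(0.179, 0.139, 0.681)
t=4.400: state=(0.169, 0.126, 0.705)
t=4.600: state=(0.161, 0.113, 0.726)
t=4.800: state=(0.154, 0.102, 0.745)
t=5.000: state=(0.147, 0.091, 0.762)
t=5.160: state=(0.143, 0.083, 0.774)

(S, I, R) = (0.143, 0.083, 0.774)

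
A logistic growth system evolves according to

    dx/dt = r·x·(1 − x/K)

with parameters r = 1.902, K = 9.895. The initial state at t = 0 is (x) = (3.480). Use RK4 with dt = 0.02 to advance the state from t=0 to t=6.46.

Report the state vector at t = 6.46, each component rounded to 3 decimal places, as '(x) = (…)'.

(x) = (9.895)

t=0.000: state=(3.480)
step 1 (dt=0.02): k1=(4.291), k2=(4.315), k3=(4.315), k4=(4.338); state += dt/6·(k1+2k2+2k3+k4)
t=0.020: state=(3.566)
t=0.040: state=(3.654)
t=0.060: state=(3.742)
continuing one RK4 step at a time; state shown every 25 steps (Δt=0.5):
t=0.500: state=(5.779)
t=1.000: state=(7.760)
t=1.500: state=(8.944)
t=2.000: state=(9.505)
t=2.500: state=(9.740)
t=3.000: state=(9.835)
t=3.500: state=(9.872)
t=4.000: state=(9.886)
t=4.500: state=(9.892)
t=5.000: state=(9.894)
t=5.500: state=(9.894)
t=6.000: state=(9.895)
t=6.460: state=(9.895)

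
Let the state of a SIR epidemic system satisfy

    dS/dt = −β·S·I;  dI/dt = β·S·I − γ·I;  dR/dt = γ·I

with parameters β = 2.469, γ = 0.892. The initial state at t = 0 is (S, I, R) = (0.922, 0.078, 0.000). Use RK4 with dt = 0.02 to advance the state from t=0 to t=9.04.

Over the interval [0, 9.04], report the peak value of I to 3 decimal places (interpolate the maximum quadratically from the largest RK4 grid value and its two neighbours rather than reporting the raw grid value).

t=0.000: state=(0.922, 0.078, 0.000)
step 1 (dt=0.02): k1=(-0.178, 0.108, 0.070), k2=(-0.180, 0.109, 0.071), k3=(-0.180, 0.109, 0.071), k4=(-0.182, 0.110, 0.072); state += dt/6·(k1+2k2+2k3+k4)
t=0.020: state=(0.918, 0.080, 0.001)
t=0.040: state=(0.915, 0.082, 0.003)
t=0.060: state=(0.911, 0.085, 0.004)
continuing one RK4 step at a time; state shown every 25 steps (Δt=0.5):
t=0.500: state=(0.805, 0.146, 0.049)
t=1.000: state=(0.639, 0.229, 0.132)
t=1.500: state=(0.462, 0.288, 0.249)
t=2.000: state=(0.320, 0.298, 0.382)
t=2.500: state=(0.226, 0.266, 0.509)
t=3.000: state=(0.167, 0.216, 0.616)
t=3.500: state=(0.132, 0.166, 0.702)
t=4.000: state=(0.111, 0.123, 0.766)
t=4.500: state=(0.097, 0.090, 0.813)
t=5.000: state=(0.088, 0.064, 0.847)
t=5.500: state=(0.083, 0.046, 0.872)
t=6.000: state=(0.079, 0.032, 0.889)
t=6.500: state=(0.076, 0.023, 0.901)
t=7.000: state=(0.074, 0.016, 0.910)
t=7.500: state=(0.073, 0.011, 0.916)
t=8.000: state=(0.072, 0.008, 0.920)
t=8.500: state=(0.072, 0.006, 0.923)
t=9.000: state=(0.071, 0.004, 0.925)
t=9.040: state=(0.071, 0.004, 0.925)
largest grid value and its neighbours: I(1.820)=0.30021, I(1.840)=0.30024, I(1.860)=0.30019
parabola through these three points peaks at t≈1.837 with I≈0.30024

max I = 0.300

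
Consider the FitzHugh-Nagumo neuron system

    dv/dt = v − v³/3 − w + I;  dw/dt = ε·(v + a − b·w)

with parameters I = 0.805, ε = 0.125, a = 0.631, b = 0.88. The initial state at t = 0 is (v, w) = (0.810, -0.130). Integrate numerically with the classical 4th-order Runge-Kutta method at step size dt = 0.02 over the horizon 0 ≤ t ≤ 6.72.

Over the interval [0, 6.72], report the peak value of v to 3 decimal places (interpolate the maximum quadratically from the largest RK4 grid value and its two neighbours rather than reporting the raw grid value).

t=0.000: state=(0.810, -0.130)
step 1 (dt=0.02): k1=(1.568, 0.194), k2=(1.571, 0.196), k3=(1.571, 0.196), k4=(1.574, 0.198); state += dt/6·(k1+2k2+2k3+k4)
t=0.020: state=(0.841, -0.126)
t=0.040: state=(0.873, -0.122)
t=0.060: state=(0.905, -0.118)
continuing one RK4 step at a time; state shown every 25 steps (Δt=0.5):
t=0.500: state=(1.537, -0.012)
t=1.000: state=(1.886, 0.133)
t=1.500: state=(1.950, 0.282)
t=2.000: state=(1.927, 0.423)
t=2.500: state=(1.883, 0.555)
t=3.000: state=(1.835, 0.677)
t=3.500: state=(1.787, 0.789)
t=4.000: state=(1.737, 0.892)
t=4.500: state=(1.688, 0.987)
t=5.000: state=(1.639, 1.074)
t=5.500: state=(1.590, 1.153)
t=6.000: state=(1.541, 1.225)
t=6.500: state=(1.492, 1.290)
t=6.720: state=(1.470, 1.316)
largest grid value and its neighbours: v(1.480)=1.94969, v(1.500)=1.94979, v(1.520)=1.94977
parabola through these three points peaks at t≈1.507 with v≈1.94980

max v = 1.950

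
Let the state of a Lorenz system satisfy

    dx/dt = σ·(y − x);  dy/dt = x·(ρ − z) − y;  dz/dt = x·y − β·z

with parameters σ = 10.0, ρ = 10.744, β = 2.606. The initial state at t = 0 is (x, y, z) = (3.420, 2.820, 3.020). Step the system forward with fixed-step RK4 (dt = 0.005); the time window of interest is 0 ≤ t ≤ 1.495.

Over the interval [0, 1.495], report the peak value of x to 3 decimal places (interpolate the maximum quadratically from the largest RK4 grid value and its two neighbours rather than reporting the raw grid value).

t=0.000: state=(3.420, 2.820, 3.020)
step 1 (dt=0.005): k1=(-6.000, 23.596, 1.774), k2=(-5.260, 23.406, 1.921), k3=(-5.283, 23.420, 1.924), k4=(-4.565, 23.242, 2.072); state += dt/6·(k1+2k2+2k3+k4)
t=0.005: state=(3.394, 2.937, 3.030)
t=0.010: state=(3.374, 3.053, 3.041)
t=0.015: state=(3.361, 3.167, 3.053)
continuing one RK4 step at a time; state shown every 10 steps (Δt=0.05):
t=0.050: state=(3.426, 3.943, 3.189)
t=0.100: state=(3.864, 5.053, 3.567)
t=0.150: state=(4.578, 6.213, 4.248)
t=0.200: state=(5.470, 7.370, 5.336)
t=0.250: state=(6.438, 8.358, 6.896)
t=0.300: state=(7.330, 8.913, 8.870)
t=0.350: state=(7.949, 8.772, 10.992)
t=0.400: state=(8.102, 7.866, 12.815)
t=0.450: state=(7.715, 6.438, 13.920)
t=0.500: state=(6.885, 4.921, 14.164)
t=0.550: state=(5.834, 3.675, 13.706)
t=0.600: state=(4.792, 2.834, 12.832)
t=0.650: state=(3.911, 2.361, 11.786)
t=0.700: state=(3.250, 2.156, 10.720)
t=0.750: state=(2.809, 2.128, 9.711)
t=0.800: state=(2.557, 2.219, 8.795)
t=0.850: state=(2.460, 2.399, 7.990)
t=0.900: state=(2.488, 2.655, 7.305)
t=0.950: state=(2.622, 2.990, 6.750)
t=1.000: state=(2.853, 3.406, 6.335)
t=1.050: state=(3.174, 3.908, 6.077)
t=1.100: state=(3.585, 4.494, 6.001)
t=1.150: state=(4.081, 5.151, 6.136)
t=1.200: state=(4.649, 5.844, 6.514)
t=1.250: state=(5.263, 6.506, 7.159)
t=1.300: state=(5.872, 7.043, 8.063)
t=1.350: state=(6.406, 7.339, 9.161)
t=1.400: state=(6.776, 7.300, 10.320)
t=1.450: state=(6.909, 6.905, 11.353)
t=1.495: state=(6.797, 6.307, 12.026)
largest grid value and its neighbours: x(0.385)=8.11289, x(0.390)=8.11497, x(0.395)=8.11150
parabola through these three points peaks at t≈0.389 with x≈8.11501

max x = 8.115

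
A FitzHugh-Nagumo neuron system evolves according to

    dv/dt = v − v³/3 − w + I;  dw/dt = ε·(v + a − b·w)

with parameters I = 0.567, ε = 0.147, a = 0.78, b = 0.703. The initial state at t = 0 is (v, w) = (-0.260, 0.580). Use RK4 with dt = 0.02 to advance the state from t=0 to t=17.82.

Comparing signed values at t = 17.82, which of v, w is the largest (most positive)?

t=0.000: state=(-0.260, 0.580)
step 1 (dt=0.02): k1=(-0.267, 0.017), k2=(-0.270, 0.016), k3=(-0.270, 0.016), k4=(-0.272, 0.016); state += dt/6·(k1+2k2+2k3+k4)
t=0.020: state=(-0.265, 0.580)
t=0.040: state=(-0.271, 0.581)
t=0.060: state=(-0.277, 0.581)
continuing one RK4 step at a time; state shown every 50 steps (Δt=1):
t=1.000: state=(-0.681, 0.570)
t=2.000: state=(-1.282, 0.484)
t=3.000: state=(-1.552, 0.342)
t=4.000: state=(-1.548, 0.199)
t=5.000: state=(-1.475, 0.077)
t=6.000: state=(-1.387, -0.021)
t=7.000: state=(-1.295, -0.097)
t=8.000: state=(-1.201, -0.153)
t=9.000: state=(-1.102, -0.190)
t=10.000: state=(-0.998, -0.209)
t=11.000: state=(-0.882, -0.211)
t=12.000: state=(-0.744, -0.195)
t=13.000: state=(-0.559, -0.158)
t=14.000: state=(-0.260, -0.093)
t=15.000: state=(0.352, 0.027)
t=16.000: state=(1.360, 0.254)
t=17.000: state=(1.721, 0.563)
t=17.820: state=(1.668, 0.805)
compare at T: v=1.668, w=0.805

largest component: v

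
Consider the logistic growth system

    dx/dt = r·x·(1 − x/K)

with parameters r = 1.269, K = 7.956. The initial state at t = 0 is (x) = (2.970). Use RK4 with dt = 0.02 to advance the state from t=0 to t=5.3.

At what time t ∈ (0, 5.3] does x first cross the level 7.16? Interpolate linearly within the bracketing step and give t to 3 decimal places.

t=0.000: state=(2.970)
step 1 (dt=0.02): k1=(2.362), k2=(2.369), k3=(2.370), k4=(2.377); state += dt/6·(k1+2k2+2k3+k4)
t=0.020: state=(3.017)
t=0.040: state=(3.065)
t=0.060: state=(3.113)
continuing one RK4 step at a time; state shown every 10 steps (Δt=0.2):
t=0.200: state=(3.455)
t=0.400: state=(3.957)
t=0.600: state=(4.460)
t=0.800: state=(4.947)
t=1.000: state=(5.405)
t=1.200: state=(5.824)
t=1.400: state=(6.196)
t=1.600: state=(6.519)
t=1.800: state=(6.794)
t=2.000: state=(7.024)
t=2.120: state=(7.142)
next step: t=2.140: state=(7.161) — x has crossed 7.16
linear interpolation between t=2.120 (7.14231) and t=2.140 (7.16066) → t≈2.139

t = 2.139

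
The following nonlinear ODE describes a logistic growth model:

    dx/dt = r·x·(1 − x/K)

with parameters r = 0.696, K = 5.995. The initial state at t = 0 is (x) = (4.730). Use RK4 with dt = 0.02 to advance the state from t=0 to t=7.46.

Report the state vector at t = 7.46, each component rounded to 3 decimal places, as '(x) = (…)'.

t=0.000: state=(4.730)
step 1 (dt=0.02): k1=(0.695), k2=(0.692), k3=(0.692), k4=(0.689); state += dt/6·(k1+2k2+2k3+k4)
t=0.020: state=(4.744)
t=0.040: state=(4.758)
t=0.060: state=(4.771)
continuing one RK4 step at a time; state shown every 25 steps (Δt=0.5):
t=0.500: state=(5.043)
t=1.000: state=(5.290)
t=1.500: state=(5.479)
t=2.000: state=(5.621)
t=2.500: state=(5.726)
t=3.000: state=(5.803)
t=3.500: state=(5.858)
t=4.000: state=(5.898)
t=4.500: state=(5.926)
t=5.000: state=(5.946)
t=5.500: state=(5.960)
t=6.000: state=(5.970)
t=6.500: state=(5.978)
t=7.000: state=(5.983)
t=7.460: state=(5.986)

(x) = (5.986)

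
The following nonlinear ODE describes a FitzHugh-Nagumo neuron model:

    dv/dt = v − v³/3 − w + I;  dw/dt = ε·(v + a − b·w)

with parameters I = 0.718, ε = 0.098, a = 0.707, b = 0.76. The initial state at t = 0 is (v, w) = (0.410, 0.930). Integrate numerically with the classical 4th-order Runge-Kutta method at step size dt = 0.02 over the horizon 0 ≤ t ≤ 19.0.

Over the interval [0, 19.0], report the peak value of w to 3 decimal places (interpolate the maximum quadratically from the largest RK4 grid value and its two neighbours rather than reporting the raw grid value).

t=0.000: state=(0.410, 0.930)
step 1 (dt=0.02): k1=(0.175, 0.040), k2=(0.176, 0.040), k3=(0.176, 0.040), k4=(0.177, 0.040); state += dt/6·(k1+2k2+2k3+k4)
t=0.020: state=(0.414, 0.931)
t=0.040: state=(0.417, 0.932)
t=0.060: state=(0.421, 0.932)
continuing one RK4 step at a time; state shown every 50 steps (Δt=1):
t=1.000: state=(0.643, 0.979)
t=2.000: state=(0.972, 1.052)
t=3.000: state=(1.237, 1.149)
t=4.000: state=(1.324, 1.255)
t=5.000: state=(1.293, 1.356)
t=6.000: state=(1.206, 1.444)
t=7.000: state=(1.085, 1.515)
t=8.000: state=(0.924, 1.568)
t=9.000: state=(0.687, 1.599)
t=10.000: state=(0.250, 1.598)
t=11.000: state=(-0.774, 1.531)
t=12.000: state=(-1.842, 1.355)
t=13.000: state=(-1.931, 1.143)
t=14.000: state=(-1.867, 0.948)
t=15.000: state=(-1.794, 0.774)
t=16.000: state=(-1.720, 0.619)
t=17.000: state=(-1.645, 0.483)
t=18.000: state=(-1.570, 0.363)
t=19.000: state=(-1.494, 0.259)
largest grid value and its neighbours: w(9.480)=1.60397, w(9.500)=1.60398, w(9.520)=1.60396
parabola through these three points peaks at t≈9.492 with w≈1.60398

max w = 1.604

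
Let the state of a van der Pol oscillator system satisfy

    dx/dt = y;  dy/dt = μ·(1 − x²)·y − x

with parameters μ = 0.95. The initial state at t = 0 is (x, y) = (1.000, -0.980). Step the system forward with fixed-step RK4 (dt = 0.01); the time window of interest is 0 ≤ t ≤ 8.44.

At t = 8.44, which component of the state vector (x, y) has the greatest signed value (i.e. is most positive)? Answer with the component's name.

largest component: y

t=0.000: state=(1.000, -0.980)
step 1 (dt=0.01): k1=(-0.980, -1.000), k2=(-0.985, -1.004), k3=(-0.985, -1.004), k4=(-0.990, -1.009); state += dt/6·(k1+2k2+2k3+k4)
t=0.010: state=(0.990, -0.990)
t=0.020: state=(0.980, -1.000)
t=0.030: state=(0.970, -1.010)
continuing one RK4 step at a time; state shown every 50 steps (Δt=0.5):
t=0.500: state=(0.360, -1.640)
t=1.000: state=(-0.682, -2.452)
t=1.500: state=(-1.727, -1.287)
t=2.000: state=(-1.948, 0.162)
t=2.500: state=(-1.736, 0.610)
t=3.000: state=(-1.363, 0.889)
t=3.500: state=(-0.820, 1.333)
t=4.000: state=(0.042, 2.190)
t=4.500: state=(1.286, 2.371)
t=5.000: state=(1.977, 0.395)
t=5.500: state=(1.919, -0.441)
t=6.000: state=(1.621, -0.727)
t=6.500: state=(1.188, -1.029)
t=7.000: state=(0.547, -1.604)
t=7.500: state=(-0.488, -2.534)
t=8.000: state=(-1.673, -1.655)
t=8.440: state=(-2.007, -0.059)
compare at T: x=-2.007, y=-0.059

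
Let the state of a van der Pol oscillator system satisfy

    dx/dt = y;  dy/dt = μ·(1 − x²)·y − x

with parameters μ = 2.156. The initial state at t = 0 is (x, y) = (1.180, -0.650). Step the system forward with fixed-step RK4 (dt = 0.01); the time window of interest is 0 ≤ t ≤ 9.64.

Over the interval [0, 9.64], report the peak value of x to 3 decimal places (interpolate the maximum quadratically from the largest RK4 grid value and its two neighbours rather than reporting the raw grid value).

max x = 2.021

t=0.000: state=(1.180, -0.650)
step 1 (dt=0.01): k1=(-0.650, -0.630), k2=(-0.653, -0.635), k3=(-0.653, -0.635), k4=(-0.656, -0.640); state += dt/6·(k1+2k2+2k3+k4)
t=0.010: state=(1.173, -0.656)
t=0.020: state=(1.167, -0.663)
t=0.030: state=(1.160, -0.669)
continuing one RK4 step at a time; state shown every 50 steps (Δt=0.5):
t=0.500: state=(0.743, -1.198)
t=1.000: state=(-0.257, -3.210)
t=1.500: state=(-1.875, -1.400)
t=2.000: state=(-1.984, 0.239)
t=2.500: state=(-1.834, 0.338)
t=3.000: state=(-1.650, 0.402)
t=3.500: state=(-1.425, 0.509)
t=4.000: state=(-1.122, 0.739)
t=4.500: state=(-0.615, 1.432)
t=5.000: state=(0.617, 3.804)
t=5.500: state=(1.978, 0.613)
t=6.000: state=(1.960, -0.276)
t=6.500: state=(1.802, -0.349)
t=7.000: state=(1.611, -0.418)
t=7.500: state=(1.375, -0.539)
t=8.000: state=(1.048, -0.814)
t=8.500: state=(0.467, -1.710)
t=9.000: state=(-0.991, -4.003)
t=9.500: state=(-2.014, -0.190)
t=9.640: state=(-2.017, 0.109)
largest grid value and its neighbours: x(5.660)=2.02080, x(5.670)=2.02086, x(5.680)=2.02073
parabola through these three points peaks at t≈5.668 with x≈2.02087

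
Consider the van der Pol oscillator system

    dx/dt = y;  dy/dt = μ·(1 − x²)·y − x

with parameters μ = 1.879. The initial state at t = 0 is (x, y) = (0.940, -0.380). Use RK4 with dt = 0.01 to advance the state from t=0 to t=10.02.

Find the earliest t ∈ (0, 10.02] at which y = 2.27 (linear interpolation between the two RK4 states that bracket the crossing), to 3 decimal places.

t=0.000: state=(0.940, -0.380)
step 1 (dt=0.01): k1=(-0.380, -1.023), k2=(-0.385, -1.025), k3=(-0.385, -1.025), k4=(-0.390, -1.027); state += dt/6·(k1+2k2+2k3+k4)
t=0.010: state=(0.936, -0.390)
t=0.020: state=(0.932, -0.401)
t=0.030: state=(0.928, -0.411)
continuing one RK4 step at a time; state shown every 50 steps (Δt=0.5):
t=0.500: state=(0.604, -1.028)
t=1.000: state=(-0.242, -2.595)
t=1.500: state=(-1.677, -1.852)
t=2.000: state=(-1.933, 0.179)
t=2.500: state=(-1.776, 0.390)
t=3.000: state=(-1.556, 0.492)
t=3.500: state=(-1.272, 0.665)
t=4.000: state=(-0.851, 1.092)
t=4.440: state=(-0.164, 2.241)
next step: t=4.450: state=(-0.142, 2.284) — y has crossed 2.27
linear interpolation between t=4.440 (2.24109) and t=4.450 (2.28414) → t≈4.447

t = 4.447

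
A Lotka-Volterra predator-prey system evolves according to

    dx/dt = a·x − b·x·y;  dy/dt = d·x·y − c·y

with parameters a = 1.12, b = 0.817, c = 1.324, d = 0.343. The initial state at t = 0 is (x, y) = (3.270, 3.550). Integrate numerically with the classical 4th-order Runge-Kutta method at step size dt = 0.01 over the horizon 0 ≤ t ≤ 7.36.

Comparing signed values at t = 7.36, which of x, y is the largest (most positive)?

t=0.000: state=(3.270, 3.550)
step 1 (dt=0.01): k1=(-5.822, -0.718), k2=(-5.760, -0.753), k3=(-5.760, -0.753), k4=(-5.699, -0.787); state += dt/6·(k1+2k2+2k3+k4)
t=0.010: state=(3.212, 3.542)
t=0.020: state=(3.156, 3.534)
t=0.030: state=(3.101, 3.525)
continuing one RK4 step at a time; state shown every 25 steps (Δt=0.25):
t=0.250: state=(2.160, 3.203)
t=0.500: state=(1.564, 2.691)
t=0.750: state=(1.259, 2.178)
t=1.000: state=(1.119, 1.731)
t=1.250: state=(1.081, 1.365)
t=1.500: state=(1.116, 1.077)
t=1.750: state=(1.213, 0.854)
t=2.000: state=(1.373, 0.685)
t=2.250: state=(1.601, 0.559)
t=2.500: state=(1.909, 0.466)
t=2.750: state=(2.313, 0.401)
t=3.000: state=(2.832, 0.359)
t=3.250: state=(3.492, 0.338)
t=3.500: state=(4.314, 0.338)
t=3.750: state=(5.314, 0.367)
t=4.000: state=(6.483, 0.436)
t=4.250: state=(7.747, 0.577)
t=4.500: state=(8.890, 0.847)
t=4.750: state=(9.449, 1.344)
t=5.000: state=(8.805, 2.133)
t=5.250: state=(6.868, 3.021)
t=5.500: state=(4.606, 3.541)
t=5.750: state=(2.945, 3.496)
t=6.000: state=(1.982, 3.088)
t=6.250: state=(1.471, 2.566)
t=6.500: state=(1.214, 2.065)
t=6.750: state=(1.103, 1.637)
t=7.000: state=(1.083, 1.290)
t=7.250: state=(1.134, 1.019)
t=7.360: state=(1.175, 0.920)
compare at T: x=1.175, y=0.920

largest component: x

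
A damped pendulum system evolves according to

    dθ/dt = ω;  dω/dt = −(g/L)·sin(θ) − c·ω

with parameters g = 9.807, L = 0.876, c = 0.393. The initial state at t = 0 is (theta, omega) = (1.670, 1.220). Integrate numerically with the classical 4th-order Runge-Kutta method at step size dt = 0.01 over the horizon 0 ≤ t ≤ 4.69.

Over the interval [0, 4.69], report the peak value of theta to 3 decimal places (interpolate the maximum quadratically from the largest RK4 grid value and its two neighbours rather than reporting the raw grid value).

max theta = 1.735

t=0.000: state=(1.670, 1.220)
step 1 (dt=0.01): k1=(1.220, -11.620), k2=(1.162, -11.590), k3=(1.162, -11.590), k4=(1.104, -11.560); state += dt/6·(k1+2k2+2k3+k4)
t=0.010: state=(1.682, 1.104)
t=0.020: state=(1.692, 0.989)
t=0.030: state=(1.701, 0.874)
continuing one RK4 step at a time; state shown every 20 steps (Δt=0.2):
t=0.200: state=(1.689, -1.002)
t=0.400: state=(1.279, -3.061)
t=0.600: state=(0.504, -4.488)
t=0.800: state=(-0.401, -4.234)
t=1.000: state=(-1.084, -2.433)
t=1.200: state=(-1.348, -0.209)
t=1.400: state=(-1.177, 1.877)
t=1.600: state=(-0.631, 3.435)
t=1.800: state=(0.111, 3.716)
t=2.000: state=(0.753, 2.502)
t=2.200: state=(1.065, 0.577)
t=2.400: state=(0.985, -1.340)
t=2.600: state=(0.561, -2.763)
t=2.800: state=(-0.047, -3.097)
t=3.000: state=(-0.590, -2.157)
t=3.200: state=(-0.864, -0.521)
t=3.400: state=(-0.797, 1.146)
t=3.600: state=(-0.437, 2.330)
t=3.800: state=(0.069, 2.544)
t=4.000: state=(0.509, 1.708)
t=4.200: state=(0.714, 0.301)
t=4.400: state=(0.630, -1.100)
t=4.600: state=(0.307, -2.010)
t=4.690: state=(0.119, -2.149)
largest grid value and its neighbours: theta(0.100)=1.73486, theta(0.110)=1.73517, theta(0.120)=1.73438
parabola through these three points peaks at t≈0.108 with theta≈1.73520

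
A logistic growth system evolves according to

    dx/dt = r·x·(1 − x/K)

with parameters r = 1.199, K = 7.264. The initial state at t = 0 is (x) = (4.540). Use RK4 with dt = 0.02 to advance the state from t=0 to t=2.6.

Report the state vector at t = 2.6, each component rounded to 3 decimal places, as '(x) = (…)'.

(x) = (7.076)

t=0.000: state=(4.540)
step 1 (dt=0.02): k1=(2.041), k2=(2.035), k3=(2.035), k4=(2.029); state += dt/6·(k1+2k2+2k3+k4)
t=0.020: state=(4.581)
t=0.040: state=(4.621)
t=0.060: state=(4.661)
continuing one RK4 step at a time; state shown every 5 steps (Δt=0.1):
t=0.100: state=(4.741)
t=0.200: state=(4.935)
t=0.300: state=(5.120)
t=0.400: state=(5.297)
t=0.500: state=(5.464)
t=0.600: state=(5.621)
t=0.700: state=(5.769)
t=0.800: state=(5.906)
t=0.900: state=(6.034)
t=1.000: state=(6.151)
t=1.100: state=(6.260)
t=1.200: state=(6.359)
t=1.300: state=(6.450)
t=1.400: state=(6.532)
t=1.500: state=(6.608)
t=1.600: state=(6.676)
t=1.700: state=(6.737)
t=1.800: state=(6.793)
t=1.900: state=(6.843)
t=2.000: state=(6.888)
t=2.100: state=(6.929)
t=2.200: state=(6.965)
t=2.300: state=(6.998)
t=2.400: state=(7.027)
t=2.500: state=(7.053)
t=2.600: state=(7.076)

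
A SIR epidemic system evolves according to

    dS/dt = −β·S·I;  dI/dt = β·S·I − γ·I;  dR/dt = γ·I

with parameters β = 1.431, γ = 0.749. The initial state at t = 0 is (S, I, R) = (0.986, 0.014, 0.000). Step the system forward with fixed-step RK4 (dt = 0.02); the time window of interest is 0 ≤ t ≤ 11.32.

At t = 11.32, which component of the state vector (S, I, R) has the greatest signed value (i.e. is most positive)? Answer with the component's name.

t=0.000: state=(0.986, 0.014, 0.000)
step 1 (dt=0.02): k1=(-0.020, 0.009, 0.010), k2=(-0.020, 0.009, 0.011), k3=(-0.020, 0.009, 0.011), k4=(-0.020, 0.009, 0.011); state += dt/6·(k1+2k2+2k3+k4)
t=0.020: state=(0.986, 0.014, 0.000)
t=0.040: state=(0.985, 0.014, 0.000)
t=0.060: state=(0.985, 0.015, 0.001)
continuing one RK4 step at a time; state shown every 25 steps (Δt=0.5):
t=0.500: state=(0.974, 0.019, 0.006)
t=1.000: state=(0.959, 0.027, 0.015)
t=1.500: state=(0.937, 0.036, 0.026)
t=2.000: state=(0.910, 0.048, 0.042)
t=2.500: state=(0.874, 0.063, 0.063)
t=3.000: state=(0.831, 0.079, 0.089)
t=3.500: state=(0.780, 0.097, 0.122)
t=4.000: state=(0.723, 0.115, 0.162)
t=4.500: state=(0.663, 0.129, 0.208)
t=5.000: state=(0.602, 0.140, 0.258)
t=5.500: state=(0.543, 0.145, 0.312)
t=6.000: state=(0.490, 0.144, 0.366)
t=6.500: state=(0.443, 0.138, 0.419)
t=7.000: state=(0.402, 0.128, 0.469)
t=7.500: state=(0.369, 0.116, 0.515)
t=8.000: state=(0.341, 0.103, 0.556)
t=8.500: state=(0.318, 0.090, 0.592)
t=9.000: state=(0.300, 0.077, 0.623)
t=9.500: state=(0.285, 0.065, 0.650)
t=10.000: state=(0.273, 0.055, 0.672)
t=10.500: state=(0.263, 0.046, 0.691)
t=11.000: state=(0.256, 0.038, 0.707)
t=11.320: state=(0.251, 0.033, 0.715)
compare at T: S=0.251, I=0.033, R=0.715

largest component: R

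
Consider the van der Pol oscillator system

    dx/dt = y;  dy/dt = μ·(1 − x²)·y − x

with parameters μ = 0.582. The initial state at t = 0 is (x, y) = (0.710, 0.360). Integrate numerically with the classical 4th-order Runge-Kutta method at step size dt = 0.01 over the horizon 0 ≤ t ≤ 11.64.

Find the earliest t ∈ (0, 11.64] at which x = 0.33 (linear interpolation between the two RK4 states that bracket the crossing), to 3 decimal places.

t = 1.572

t=0.000: state=(0.710, 0.360)
step 1 (dt=0.01): k1=(0.360, -0.606), k2=(0.357, -0.609), k3=(0.357, -0.609), k4=(0.354, -0.612); state += dt/6·(k1+2k2+2k3+k4)
t=0.010: state=(0.714, 0.354)
t=0.020: state=(0.717, 0.348)
t=0.030: state=(0.721, 0.342)
continuing one RK4 step at a time; state shown every 50 steps (Δt=0.5):
t=0.500: state=(0.803, -0.003)
t=1.000: state=(0.700, -0.413)
t=1.500: state=(0.391, -0.819)
t=1.570: state=(0.332, -0.875)
next step: t=1.580: state=(0.323, -0.882) — x has crossed 0.33
linear interpolation between t=1.570 (0.33176) and t=1.580 (0.32297) → t≈1.572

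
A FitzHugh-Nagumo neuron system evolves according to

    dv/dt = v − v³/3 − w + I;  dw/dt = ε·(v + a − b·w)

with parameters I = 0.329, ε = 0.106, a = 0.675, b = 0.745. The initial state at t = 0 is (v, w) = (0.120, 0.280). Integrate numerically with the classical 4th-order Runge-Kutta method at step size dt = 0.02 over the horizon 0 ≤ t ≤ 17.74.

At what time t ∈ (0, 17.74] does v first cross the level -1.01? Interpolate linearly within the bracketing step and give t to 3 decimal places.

t = 10.646

t=0.000: state=(0.120, 0.280)
step 1 (dt=0.02): k1=(0.168, 0.062), k2=(0.169, 0.062), k3=(0.169, 0.062), k4=(0.171, 0.062); state += dt/6·(k1+2k2+2k3+k4)
t=0.020: state=(0.123, 0.281)
t=0.040: state=(0.127, 0.282)
t=0.060: state=(0.130, 0.284)
continuing one RK4 step at a time; state shown every 50 steps (Δt=1):
t=1.000: state=(0.356, 0.351)
t=2.000: state=(0.774, 0.449)
t=3.000: state=(1.235, 0.588)
t=4.000: state=(1.419, 0.750)
t=5.000: state=(1.390, 0.906)
t=6.000: state=(1.280, 1.042)
t=7.000: state=(1.127, 1.155)
t=8.000: state=(0.918, 1.241)
t=9.000: state=(0.586, 1.293)
t=10.000: state=(-0.114, 1.293)
t=10.640: state=(-1.001, 1.239)
next step: t=10.660: state=(-1.032, 1.236) — v has crossed -1.01
linear interpolation between t=10.640 (-1.00075) and t=10.660 (-1.03224) → t≈10.646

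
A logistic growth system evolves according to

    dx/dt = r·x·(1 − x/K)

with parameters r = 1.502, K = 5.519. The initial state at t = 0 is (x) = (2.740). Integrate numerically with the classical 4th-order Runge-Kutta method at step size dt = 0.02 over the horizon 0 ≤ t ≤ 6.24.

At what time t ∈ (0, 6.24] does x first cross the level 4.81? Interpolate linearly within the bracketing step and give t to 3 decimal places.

t=0.000: state=(2.740)
step 1 (dt=0.02): k1=(2.072), k2=(2.072), k3=(2.072), k4=(2.072); state += dt/6·(k1+2k2+2k3+k4)
t=0.020: state=(2.781)
t=0.040: state=(2.823)
t=0.060: state=(2.864)
continuing one RK4 step at a time; state shown every 25 steps (Δt=0.5):
t=0.500: state=(3.733)
t=1.000: state=(4.502)
t=1.280: state=(4.806)
next step: t=1.300: state=(4.825) — x has crossed 4.81
linear interpolation between t=1.280 (4.80618) and t=1.300 (4.82462) → t≈1.284

t = 1.284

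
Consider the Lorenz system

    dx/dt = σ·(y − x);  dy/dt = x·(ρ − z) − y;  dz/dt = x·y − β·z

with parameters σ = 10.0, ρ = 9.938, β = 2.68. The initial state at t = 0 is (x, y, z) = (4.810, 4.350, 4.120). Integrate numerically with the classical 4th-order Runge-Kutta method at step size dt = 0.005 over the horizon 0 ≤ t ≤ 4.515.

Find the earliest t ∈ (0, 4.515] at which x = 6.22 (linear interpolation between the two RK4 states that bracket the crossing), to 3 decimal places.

t=0.000: state=(4.810, 4.350, 4.120)
step 1 (dt=0.005): k1=(-4.600, 23.635, 9.882), k2=(-3.894, 23.390, 10.049), k3=(-3.918, 23.399, 10.053), k4=(-3.234, 23.163, 10.222); state += dt/6·(k1+2k2+2k3+k4)
t=0.005: state=(4.790, 4.467, 4.170)
t=0.010: state=(4.778, 4.582, 4.222)
t=0.015: state=(4.771, 4.694, 4.276)
t=0.175: state=(6.184, 7.384, 7.229)
next step: t=0.180: state=(6.244, 7.429, 7.361) — x has crossed 6.22
linear interpolation between t=0.175 (6.18421) and t=0.180 (6.24385) → t≈0.178

t = 0.178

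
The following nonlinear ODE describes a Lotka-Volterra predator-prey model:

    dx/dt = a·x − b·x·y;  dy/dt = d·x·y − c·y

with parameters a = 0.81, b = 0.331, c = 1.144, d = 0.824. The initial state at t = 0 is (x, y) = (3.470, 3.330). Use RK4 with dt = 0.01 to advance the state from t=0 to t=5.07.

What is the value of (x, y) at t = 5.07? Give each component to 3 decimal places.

t=0.000: state=(3.470, 3.330)
step 1 (dt=0.01): k1=(-1.014, 5.712), k2=(-1.045, 5.747), k3=(-1.045, 5.747), k4=(-1.077, 5.781); state += dt/6·(k1+2k2+2k3+k4)
t=0.010: state=(3.460, 3.387)
t=0.020: state=(3.448, 3.446)
t=0.030: state=(3.437, 3.504)
continuing one RK4 step at a time; state shown every 20 steps (Δt=0.2):
t=0.200: state=(3.143, 4.583)
t=0.400: state=(2.613, 5.871)
t=0.600: state=(2.012, 6.836)
t=0.800: state=(1.480, 7.239)
t=1.000: state=(1.080, 7.098)
t=1.200: state=(0.806, 6.585)
t=1.400: state=(0.627, 5.889)
t=1.600: state=(0.512, 5.141)
t=1.800: state=(0.439, 4.421)
t=2.000: state=(0.393, 3.765)
t=2.200: state=(0.368, 3.188)
t=2.400: state=(0.356, 2.692)
t=2.600: state=(0.355, 2.270)
t=2.800: state=(0.364, 1.916)
t=3.000: state=(0.381, 1.620)
t=3.200: state=(0.406, 1.375)
t=3.400: state=(0.438, 1.173)
t=3.600: state=(0.480, 1.006)
t=3.800: state=(0.530, 0.869)
t=4.000: state=(0.591, 0.759)
t=4.200: state=(0.663, 0.669)
t=4.400: state=(0.747, 0.598)
t=4.600: state=(0.846, 0.542)
t=4.800: state=(0.962, 0.500)
t=5.000: state=(1.095, 0.471)
t=5.070: state=(1.146, 0.464)

(x, y) = (1.146, 0.464)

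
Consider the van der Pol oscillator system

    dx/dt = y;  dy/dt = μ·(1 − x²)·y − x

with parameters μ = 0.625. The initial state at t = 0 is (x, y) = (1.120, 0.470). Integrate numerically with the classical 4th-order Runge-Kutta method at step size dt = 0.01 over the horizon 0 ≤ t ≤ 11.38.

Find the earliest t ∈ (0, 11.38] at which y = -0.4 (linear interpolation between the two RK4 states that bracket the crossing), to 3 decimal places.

t=0.000: state=(1.120, 0.470)
step 1 (dt=0.01): k1=(0.470, -1.195), k2=(0.464, -1.198), k3=(0.464, -1.198), k4=(0.458, -1.200); state += dt/6·(k1+2k2+2k3+k4)
t=0.010: state=(1.125, 0.458)
t=0.020: state=(1.129, 0.446)
t=0.030: state=(1.134, 0.434)
continuing one RK4 step at a time; state shown every 50 steps (Δt=0.5):
t=0.500: state=(1.201, -0.141)
t=0.730: state=(1.139, -0.397)
next step: t=0.740: state=(1.135, -0.407) — y has crossed -0.4
linear interpolation between t=0.730 (-0.39670) and t=0.740 (-0.40734) → t≈0.733

t = 0.733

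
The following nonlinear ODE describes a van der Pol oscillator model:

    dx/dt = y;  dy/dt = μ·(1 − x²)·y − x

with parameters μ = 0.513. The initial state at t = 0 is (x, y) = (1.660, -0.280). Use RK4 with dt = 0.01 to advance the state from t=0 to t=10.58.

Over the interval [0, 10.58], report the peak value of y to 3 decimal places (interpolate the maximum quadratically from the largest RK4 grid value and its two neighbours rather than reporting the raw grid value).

t=0.000: state=(1.660, -0.280)
step 1 (dt=0.01): k1=(-0.280, -1.408), k2=(-0.287, -1.401), k3=(-0.287, -1.401), k4=(-0.294, -1.394); state += dt/6·(k1+2k2+2k3+k4)
t=0.010: state=(1.657, -0.294)
t=0.020: state=(1.654, -0.308)
t=0.030: state=(1.651, -0.322)
continuing one RK4 step at a time; state shown every 50 steps (Δt=0.5):
t=0.500: state=(1.368, -0.854)
t=1.000: state=(0.818, -1.349)
t=1.500: state=(0.008, -1.889)
t=2.000: state=(-1.003, -1.989)
t=2.500: state=(-1.763, -0.900)
t=3.000: state=(-1.908, 0.218)
t=3.500: state=(-1.636, 0.816)
t=4.000: state=(-1.115, 1.269)
t=4.500: state=(-0.350, 1.809)
t=5.000: state=(0.678, 2.203)
t=5.500: state=(1.640, 1.399)
t=6.000: state=(1.985, 0.058)
t=6.500: state=(1.810, -0.672)
t=7.000: state=(1.359, -1.120)
t=7.500: state=(0.681, -1.613)
t=8.000: state=(-0.268, -2.157)
t=8.500: state=(-1.343, -1.890)
t=9.000: state=(-1.949, -0.496)
t=9.500: state=(-1.928, 0.463)
t=10.000: state=(-1.563, 0.961)
t=10.500: state=(-0.974, 1.412)
t=10.580: state=(-0.857, 1.494)
largest grid value and its neighbours: y(4.980)=2.20301, y(4.990)=2.20317, y(5.000)=2.20278
parabola through these three points peaks at t≈4.988 with y≈2.20318

max y = 2.203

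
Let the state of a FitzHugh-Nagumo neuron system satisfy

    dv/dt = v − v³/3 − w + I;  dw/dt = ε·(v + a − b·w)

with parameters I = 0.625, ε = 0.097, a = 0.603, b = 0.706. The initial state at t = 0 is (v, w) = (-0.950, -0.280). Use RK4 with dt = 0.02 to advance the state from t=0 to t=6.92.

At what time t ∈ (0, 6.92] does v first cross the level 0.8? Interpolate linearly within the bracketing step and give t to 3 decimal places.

t=0.000: state=(-0.950, -0.280)
step 1 (dt=0.02): k1=(0.241, -0.014), k2=(0.241, -0.014), k3=(0.241, -0.014), k4=(0.242, -0.014); state += dt/6·(k1+2k2+2k3+k4)
t=0.020: state=(-0.945, -0.280)
t=0.040: state=(-0.940, -0.281)
t=0.060: state=(-0.935, -0.281)
continuing one RK4 step at a time; state shown every 25 steps (Δt=0.5):
t=0.500: state=(-0.823, -0.284)
t=1.000: state=(-0.673, -0.282)
t=1.500: state=(-0.478, -0.271)
t=2.000: state=(-0.202, -0.250)
t=2.500: state=(0.225, -0.213)
t=2.940: state=(0.775, -0.161)
next step: t=2.960: state=(0.803, -0.158) — v has crossed 0.8
linear interpolation between t=2.940 (0.77482) and t=2.960 (0.80300) → t≈2.958

t = 2.958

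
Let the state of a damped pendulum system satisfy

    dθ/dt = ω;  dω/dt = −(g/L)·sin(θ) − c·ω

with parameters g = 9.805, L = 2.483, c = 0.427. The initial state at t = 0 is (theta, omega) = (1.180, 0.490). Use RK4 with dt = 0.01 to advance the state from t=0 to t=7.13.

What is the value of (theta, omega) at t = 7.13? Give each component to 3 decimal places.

(theta, omega) = (0.197, -0.388)

t=0.000: state=(1.180, 0.490)
step 1 (dt=0.01): k1=(0.490, -3.860), k2=(0.471, -3.856), k3=(0.471, -3.856), k4=(0.451, -3.851); state += dt/6·(k1+2k2+2k3+k4)
t=0.010: state=(1.185, 0.451)
t=0.020: state=(1.189, 0.413)
t=0.030: state=(1.193, 0.375)
continuing one RK4 step at a time; state shown every 25 steps (Δt=0.25):
t=0.250: state=(1.185, -0.433)
t=0.500: state=(0.975, -1.220)
t=0.750: state=(0.596, -1.759)
t=1.000: state=(0.128, -1.909)
t=1.250: state=(-0.321, -1.616)
t=1.500: state=(-0.653, -1.003)
t=1.750: state=(-0.813, -0.264)
t=2.000: state=(-0.788, 0.444)
t=2.250: state=(-0.603, 1.005)
t=2.500: state=(-0.307, 1.316)
t=2.750: state=(0.029, 1.309)
t=3.000: state=(0.323, 1.005)
t=3.250: state=(0.515, 0.513)
t=3.500: state=(0.575, -0.034)
t=3.750: state=(0.504, -0.519)
t=4.000: state=(0.328, -0.849)
t=4.250: state=(0.097, -0.961)
t=4.500: state=(-0.133, -0.843)
t=4.750: state=(-0.309, -0.546)
t=5.000: state=(-0.398, -0.159)
t=5.250: state=(-0.389, 0.223)
t=5.500: state=(-0.294, 0.518)
t=5.750: state=(-0.142, 0.669)
t=6.000: state=(0.027, 0.653)
t=6.250: state=(0.173, 0.490)
t=6.500: state=(0.264, 0.232)
t=6.750: state=(0.286, -0.052)
t=7.000: state=(0.242, -0.295)
t=7.130: state=(0.197, -0.388)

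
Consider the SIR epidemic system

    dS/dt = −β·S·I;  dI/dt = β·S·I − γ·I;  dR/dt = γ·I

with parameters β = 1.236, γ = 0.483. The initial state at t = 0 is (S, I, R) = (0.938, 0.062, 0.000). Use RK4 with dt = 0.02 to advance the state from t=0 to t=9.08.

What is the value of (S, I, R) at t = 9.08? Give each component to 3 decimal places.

(S, I, R) = (0.124, 0.085, 0.791)

t=0.000: state=(0.938, 0.062, 0.000)
step 1 (dt=0.02): k1=(-0.072, 0.042, 0.030), k2=(-0.072, 0.042, 0.030), k3=(-0.072, 0.042, 0.030), k4=(-0.073, 0.042, 0.030); state += dt/6·(k1+2k2+2k3+k4)
t=0.020: state=(0.937, 0.063, 0.001)
t=0.040: state=(0.935, 0.064, 0.001)
t=0.060: state=(0.934, 0.065, 0.002)
continuing one RK4 step at a time; state shown every 25 steps (Δt=0.5):
t=0.500: state=(0.896, 0.086, 0.018)
t=1.000: state=(0.843, 0.116, 0.042)
t=1.500: state=(0.776, 0.150, 0.074)
t=2.000: state=(0.700, 0.186, 0.114)
t=2.500: state=(0.617, 0.219, 0.163)
t=3.000: state=(0.535, 0.246, 0.220)
t=3.500: state=(0.457, 0.262, 0.281)
t=4.000: state=(0.388, 0.267, 0.345)
t=4.500: state=(0.329, 0.262, 0.409)
t=5.000: state=(0.281, 0.248, 0.471)
t=5.500: state=(0.242, 0.229, 0.529)
t=6.000: state=(0.212, 0.207, 0.581)
t=6.500: state=(0.188, 0.184, 0.628)
t=7.000: state=(0.169, 0.161, 0.670)
t=7.500: state=(0.154, 0.140, 0.706)
t=8.000: state=(0.142, 0.120, 0.738)
t=8.500: state=(0.133, 0.103, 0.765)
t=9.000: state=(0.125, 0.087, 0.788)
t=9.080: state=(0.124, 0.085, 0.791)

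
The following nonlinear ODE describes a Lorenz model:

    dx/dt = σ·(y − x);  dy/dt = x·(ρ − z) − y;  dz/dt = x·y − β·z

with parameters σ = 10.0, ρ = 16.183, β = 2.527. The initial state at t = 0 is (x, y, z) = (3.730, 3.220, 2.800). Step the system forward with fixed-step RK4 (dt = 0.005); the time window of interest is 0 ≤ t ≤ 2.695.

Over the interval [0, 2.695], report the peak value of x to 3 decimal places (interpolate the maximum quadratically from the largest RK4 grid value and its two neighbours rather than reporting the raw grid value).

max x = 11.919

t=0.000: state=(3.730, 3.220, 2.800)
step 1 (dt=0.005): k1=(-5.100, 46.699, 4.935), k2=(-3.805, 46.365, 5.297), k3=(-3.846, 46.406, 5.302), k4=(-2.587, 46.111, 5.667); state += dt/6·(k1+2k2+2k3+k4)
t=0.005: state=(3.711, 3.452, 2.826)
t=0.010: state=(3.704, 3.681, 2.857)
t=0.015: state=(3.708, 3.909, 2.891)
continuing one RK4 step at a time; state shown every 20 steps (Δt=0.1):
t=0.100: state=(5.116, 7.973, 4.307)
t=0.200: state=(8.921, 13.251, 10.155)
t=0.300: state=(11.909, 12.294, 20.973)
t=0.400: state=(8.922, 3.556, 23.916)
t=0.500: state=(3.814, -0.244, 19.290)
t=0.600: state=(1.099, -0.479, 14.895)
t=0.700: state=(0.173, -0.300, 11.550)
t=0.800: state=(-0.109, -0.275, 8.971)
t=0.900: state=(-0.250, -0.394, 6.973)
t=1.000: state=(-0.435, -0.679, 5.432)
t=1.100: state=(-0.782, -1.259, 4.271)
t=1.200: state=(-1.470, -2.426, 3.498)
t=1.300: state=(-2.848, -4.748, 3.394)
t=1.400: state=(-5.489, -8.951, 5.166)
t=1.500: state=(-9.543, -13.687, 11.889)
t=1.600: state=(-11.757, -10.956, 22.191)
t=1.700: state=(-8.029, -2.616, 23.234)
t=1.800: state=(-3.286, 0.250, 18.470)
t=1.900: state=(-0.983, 0.314, 14.287)
t=2.000: state=(-0.239, 0.122, 11.086)
t=2.100: state=(-0.045, 0.042, 8.610)
t=2.200: state=(0.003, 0.026, 6.687)
t=2.300: state=(0.020, 0.036, 5.194)
t=2.400: state=(0.039, 0.065, 4.034)
t=2.500: state=(0.076, 0.126, 3.134)
t=2.600: state=(0.149, 0.253, 2.436)
t=2.695: state=(0.292, 0.502, 1.923)
largest grid value and its neighbours: x(0.300)=11.90879, x(0.305)=11.91883, x(0.310)=11.91023
parabola through these three points peaks at t≈0.305 with x≈11.91884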